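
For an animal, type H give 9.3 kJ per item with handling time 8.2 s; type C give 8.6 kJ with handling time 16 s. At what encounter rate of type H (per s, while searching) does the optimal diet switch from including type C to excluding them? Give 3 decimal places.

0.110 per s

Drop type C once their profitability E₂/h₂ falls below the rate achievable on type H alone: E₂/h₂ = λE₁/(1 + λh₁).
Solve for λ: λE₁h₂ = E₂(1 + λh₁) → λ(E₁h₂ − E₂h₁) = E₂ → λ = E₂/(E₁h₂ − E₂h₁).
λ = 8.6/(9.3×16 − 8.6×8.2) = 8.6/78.28 = 0.1099 per s.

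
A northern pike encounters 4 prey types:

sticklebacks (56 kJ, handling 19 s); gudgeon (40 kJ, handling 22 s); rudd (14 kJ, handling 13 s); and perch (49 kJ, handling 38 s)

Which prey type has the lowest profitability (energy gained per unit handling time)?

rudd

Profitability E/h (kJ/s): sticklebacks = 56/19 = 2.95, gudgeon = 40/22 = 1.82, rudd = 14/13 = 1.08, perch = 49/38 = 1.29.
Ranked: sticklebacks > gudgeon > perch > rudd.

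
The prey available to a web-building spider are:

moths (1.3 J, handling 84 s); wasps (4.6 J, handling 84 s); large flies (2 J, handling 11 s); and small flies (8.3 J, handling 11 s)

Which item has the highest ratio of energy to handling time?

Profitability E/h (J/s): moths = 1.3/84 = 0.0155, wasps = 4.6/84 = 0.0548, large flies = 2/11 = 0.182, small flies = 8.3/11 = 0.755.
Ranked: small flies > large flies > wasps > moths.

small flies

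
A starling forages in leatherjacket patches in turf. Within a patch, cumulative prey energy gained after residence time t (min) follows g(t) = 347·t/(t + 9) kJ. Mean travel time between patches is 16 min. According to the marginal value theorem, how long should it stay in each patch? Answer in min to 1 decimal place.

Optimal t* satisfies g'(t*) = g(t*)/(T + t*).
g'(t) = 347·9/(t + 9)². Setting 347·9/(t+9)² = 347t/[(t+9)(16+t)] gives 9(16+t) = t(t+9), so t² = 9×16 = 144.
t* = √144 = 12 min.

12.0 min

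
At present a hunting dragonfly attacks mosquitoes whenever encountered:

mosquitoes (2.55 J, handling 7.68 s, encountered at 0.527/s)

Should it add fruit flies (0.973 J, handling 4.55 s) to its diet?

No

On mosquitoes alone, R = ΣλE/(1+Σλh) = 1.344/5.047 = 0.2662 J/s.
fruit flies: E/h = 0.973/4.55 = 0.2138 J/s.
Since 0.2138 < R, time spent handling fruit flies is better spent searching.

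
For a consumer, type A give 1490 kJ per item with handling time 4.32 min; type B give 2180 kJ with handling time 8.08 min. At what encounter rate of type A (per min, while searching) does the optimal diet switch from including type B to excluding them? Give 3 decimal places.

0.832 per min

At the threshold, the rate on type A alone equals the profitability of type B: λ·1490/(1 + λ·4.32) = 2180/8.08 = 269.8.
Rearranging, λ(1490 − 269.8×4.32) = 269.8, so λ = 269.8/324.5 = 0.8316 per min.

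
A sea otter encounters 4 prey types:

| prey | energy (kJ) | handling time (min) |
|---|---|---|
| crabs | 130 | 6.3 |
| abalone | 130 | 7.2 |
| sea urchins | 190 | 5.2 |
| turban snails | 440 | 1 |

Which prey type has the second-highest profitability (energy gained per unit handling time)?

sea urchins

In descending order of E/h:
turban snails: 440/1 = 440 kJ/min
sea urchins: 190/5.2 = 36.5 kJ/min
crabs: 130/6.3 = 20.6 kJ/min
abalone: 130/7.2 = 18.1 kJ/min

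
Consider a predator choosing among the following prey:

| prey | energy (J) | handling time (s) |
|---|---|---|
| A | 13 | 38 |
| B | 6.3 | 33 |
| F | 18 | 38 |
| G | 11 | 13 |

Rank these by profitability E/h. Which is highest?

G

Profitability E/h (J/s): A = 13/38 = 0.342, B = 6.3/33 = 0.191, F = 18/38 = 0.474, G = 11/13 = 0.846.
Ranked: G > F > A > B.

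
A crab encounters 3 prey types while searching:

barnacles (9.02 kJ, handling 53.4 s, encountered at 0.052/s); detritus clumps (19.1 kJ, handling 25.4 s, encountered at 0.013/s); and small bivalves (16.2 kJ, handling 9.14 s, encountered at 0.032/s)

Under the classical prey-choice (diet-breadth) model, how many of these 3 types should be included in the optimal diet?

2

Rank by E/h (kJ/s): small bivalves 1.77, detritus clumps 0.752, barnacles 0.169. Include each in turn until the next type's E/h falls below the running intake rate.
Rate on top 1: 0.4011. detritus clumps: 0.752 > 0.4011 → include.
Rate on top 2: 0.4725. barnacles: 0.169 < 0.4725 → exclude; stop.
Optimal diet: small bivalves, detritus clumps — 2 of 3 types.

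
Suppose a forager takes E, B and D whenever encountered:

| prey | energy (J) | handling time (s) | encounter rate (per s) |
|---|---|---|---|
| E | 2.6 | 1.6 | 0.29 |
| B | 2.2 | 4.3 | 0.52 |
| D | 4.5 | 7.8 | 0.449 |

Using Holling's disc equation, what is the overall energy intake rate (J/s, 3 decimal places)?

R = (0.29×2.6 + 0.52×2.2 + 0.449×4.5) / (1 + 0.29×1.6 + 0.52×4.3 + 0.449×7.8) = 3.919/7.202 = 0.5441 J/s.

0.544 J/s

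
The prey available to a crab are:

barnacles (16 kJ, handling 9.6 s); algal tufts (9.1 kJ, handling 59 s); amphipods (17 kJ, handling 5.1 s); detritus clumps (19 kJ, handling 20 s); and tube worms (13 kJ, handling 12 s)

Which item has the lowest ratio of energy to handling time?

algal tufts

In descending order of E/h:
amphipods: 17/5.1 = 3.33 kJ/s
barnacles: 16/9.6 = 1.67 kJ/s
tube worms: 13/12 = 1.08 kJ/s
detritus clumps: 19/20 = 0.95 kJ/s
algal tufts: 9.1/59 = 0.154 kJ/s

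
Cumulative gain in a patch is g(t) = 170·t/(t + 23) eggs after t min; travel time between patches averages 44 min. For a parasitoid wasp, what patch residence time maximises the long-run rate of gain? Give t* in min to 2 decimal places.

31.81 min

By the marginal value theorem, leave when the instantaneous gain rate g'(t) equals the habitat-wide average g(t)/(T + t).
g'(t) = 170·23/(t + 23)². Setting 170·23/(t+23)² = 170t/[(t+23)(44+t)] gives 23(44+t) = t(t+23), so t² = 23×44 = 1012.
t* = √1012 = 31.81 min.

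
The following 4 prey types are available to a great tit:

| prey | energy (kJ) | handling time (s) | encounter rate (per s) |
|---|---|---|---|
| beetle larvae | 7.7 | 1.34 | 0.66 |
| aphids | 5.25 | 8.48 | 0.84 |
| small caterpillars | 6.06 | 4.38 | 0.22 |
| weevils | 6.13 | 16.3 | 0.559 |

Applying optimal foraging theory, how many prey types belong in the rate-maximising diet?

1

E/h in descending order: beetle larvae 5.75, small caterpillars 1.38, aphids 0.619, weevils 0.376 kJ/s. The optimal diet is the largest prefix of this list for which every included type satisfies E_i/h_i > R on the types above it.
Rate on top 1: 2.697. small caterpillars: 1.38 < 2.697 → exclude; stop.
Optimal diet: beetle larvae — 1 of 4 types.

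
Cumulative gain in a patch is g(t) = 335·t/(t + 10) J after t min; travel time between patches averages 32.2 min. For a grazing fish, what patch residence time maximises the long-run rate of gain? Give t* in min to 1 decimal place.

17.9 min

Maximise g(t)/(T+t): set derivative to zero → g'(t)(T+t) = g(t).
g'(t) = 335·10/(t + 10)². Setting 335·10/(t+10)² = 335t/[(t+10)(32.2+t)] gives 10(32.2+t) = t(t+10), so t² = 10×32.2 = 322.
t* = √322 = 17.94 min.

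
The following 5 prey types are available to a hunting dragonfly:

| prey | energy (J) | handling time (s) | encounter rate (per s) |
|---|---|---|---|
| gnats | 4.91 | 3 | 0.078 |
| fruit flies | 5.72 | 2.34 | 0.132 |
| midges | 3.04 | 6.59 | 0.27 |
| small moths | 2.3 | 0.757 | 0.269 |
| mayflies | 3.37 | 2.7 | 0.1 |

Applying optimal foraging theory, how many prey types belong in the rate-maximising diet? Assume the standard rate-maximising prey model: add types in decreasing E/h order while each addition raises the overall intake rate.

Rank by E/h (J/s): small moths 3.04, fruit flies 2.44, gnats 1.64, mayflies 1.25, midges 0.461. Include each in turn until the next type's E/h falls below the running intake rate.
Rate on top 1: 0.514. fruit flies: 2.44 > 0.514 → include.
Rate on top 2: 0.9083. gnats: 1.64 > 0.9083 → include.
Rate on top 3: 1.006. mayflies: 1.25 > 1.006 → include.
Rate on top 4: 1.038. midges: 0.461 < 1.038 → exclude; stop.
Optimal diet: small moths, fruit flies, gnats, mayflies — 4 of 5 types.

4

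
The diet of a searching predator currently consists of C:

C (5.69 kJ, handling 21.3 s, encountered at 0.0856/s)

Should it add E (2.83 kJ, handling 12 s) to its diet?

On C alone, R = ΣλE/(1+Σλh) = 0.4871/2.823 = 0.1725 kJ/s.
Profitability of E: 2.83/12 = 0.2358 kJ/s.
0.2358 > 0.1725, so adding E raises the average — include it.

Yes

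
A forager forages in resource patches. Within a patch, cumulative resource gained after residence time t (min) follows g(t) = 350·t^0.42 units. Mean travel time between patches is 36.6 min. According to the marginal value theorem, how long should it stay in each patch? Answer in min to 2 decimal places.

Maximise g(t)/(T+t): set derivative to zero → g'(t)(T+t) = g(t).
g'(t) = 0.42·350·t^-0.58. Setting 0.42·350·t^-0.58 = 350·t^0.42/(36.6+t) gives 0.42(36.6+t) = t, so 0.58·t = 0.42×36.6.
t* = 0.42×36.6/0.58 = 26.5 min.

26.50 min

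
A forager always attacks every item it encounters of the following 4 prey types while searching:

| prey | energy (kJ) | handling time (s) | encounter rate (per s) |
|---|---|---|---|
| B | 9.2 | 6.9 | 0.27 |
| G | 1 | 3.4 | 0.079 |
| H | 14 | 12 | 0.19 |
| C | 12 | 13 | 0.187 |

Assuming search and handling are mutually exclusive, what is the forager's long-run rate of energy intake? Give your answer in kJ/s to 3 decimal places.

R = (0.27×9.2 + 0.079×1 + 0.19×14 + 0.187×12) / (1 + 0.27×6.9 + 0.079×3.4 + 0.19×12 + 0.187×13) = 7.467/7.843 = 0.9521 kJ/s.

0.952 kJ/s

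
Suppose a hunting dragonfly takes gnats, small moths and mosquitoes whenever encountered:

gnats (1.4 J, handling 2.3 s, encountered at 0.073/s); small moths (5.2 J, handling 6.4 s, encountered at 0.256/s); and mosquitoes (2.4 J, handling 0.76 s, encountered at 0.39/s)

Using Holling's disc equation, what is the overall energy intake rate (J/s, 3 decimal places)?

0.764 J/s

R = Σλ_iE_i / (1 + Σλ_ih_i)
Numerator: 0.073×1.4 + 0.256×5.2 + 0.39×2.4 = 2.369
Denominator: 1 + 0.073×2.3 + 0.256×6.4 + 0.39×0.76 = 3.103
R = 2.369/3.103 = 0.7637 J/s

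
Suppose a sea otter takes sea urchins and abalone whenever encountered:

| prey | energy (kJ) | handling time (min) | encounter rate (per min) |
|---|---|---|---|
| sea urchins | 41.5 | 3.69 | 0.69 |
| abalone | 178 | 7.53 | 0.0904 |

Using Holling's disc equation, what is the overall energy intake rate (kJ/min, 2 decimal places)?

10.58 kJ/min

Energy encountered per unit search time: 0.69×41.5 + 0.0904×178 = 44.73 kJ/min.
Handling time per unit search time: 0.69×3.69 + 0.0904×7.53 = 3.227.
Rate = 44.73/(1 + 3.227) = 10.58 kJ/min.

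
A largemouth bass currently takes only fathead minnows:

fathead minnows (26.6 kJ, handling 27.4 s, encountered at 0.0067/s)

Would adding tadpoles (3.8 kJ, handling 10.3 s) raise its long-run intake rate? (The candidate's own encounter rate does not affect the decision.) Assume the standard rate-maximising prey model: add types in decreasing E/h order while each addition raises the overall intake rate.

Intake rate on the current diet: R = (0.0067×26.6) / (1 + 0.0067×27.4) = 0.1782/1.184 = 0.1506 kJ/s.
Profitability of tadpoles: 3.8/10.3 = 0.3689 kJ/s.
Since 0.3689 > R, including tadpoles increases the long-run rate.

Yes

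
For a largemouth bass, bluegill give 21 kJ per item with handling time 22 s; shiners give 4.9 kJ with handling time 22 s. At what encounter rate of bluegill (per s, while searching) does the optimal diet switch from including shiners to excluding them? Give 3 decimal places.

0.014 per s

Drop shiners once their profitability E₂/h₂ falls below the rate achievable on bluegill alone: E₂/h₂ = λE₁/(1 + λh₁).
Solve for λ: λE₁h₂ = E₂(1 + λh₁) → λ(E₁h₂ − E₂h₁) = E₂ → λ = E₂/(E₁h₂ − E₂h₁).
λ = 4.9/(21×22 − 4.9×22) = 4.9/354.2 = 0.01383 per s.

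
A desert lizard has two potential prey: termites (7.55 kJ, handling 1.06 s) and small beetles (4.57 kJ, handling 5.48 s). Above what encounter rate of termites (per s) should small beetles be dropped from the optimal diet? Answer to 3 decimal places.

The zero-one rule: include small beetles iff E₂/h₂ > λE₁/(1+λh₁). Equality gives the switch point.
λE₁h₂ = E₂ + λE₂h₁ ⇒ λ = E₂/(E₁h₂ − E₂h₁) = 4.57/(41.37 − 4.844) = 0.1251 per s.

0.125 per s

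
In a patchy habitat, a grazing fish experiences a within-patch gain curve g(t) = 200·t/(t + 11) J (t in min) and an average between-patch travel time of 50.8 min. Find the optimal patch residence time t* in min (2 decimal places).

By the marginal value theorem, leave when the instantaneous gain rate g'(t) equals the habitat-wide average g(t)/(T + t).
g'(t) = 200·11/(t + 11)². Setting 200·11/(t+11)² = 200t/[(t+11)(50.8+t)] gives 11(50.8+t) = t(t+11), so t² = 11×50.8 = 558.8.
t* = √558.8 = 23.64 min.

23.64 min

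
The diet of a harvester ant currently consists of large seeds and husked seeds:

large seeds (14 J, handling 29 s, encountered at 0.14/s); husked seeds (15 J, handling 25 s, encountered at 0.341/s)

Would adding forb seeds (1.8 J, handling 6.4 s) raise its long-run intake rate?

On large seeds and husked seeds alone, R = ΣλE/(1+Σλh) = 7.075/13.59 = 0.5208 J/s.
Profitability of forb seeds: 1.8/6.4 = 0.2812 J/s.
Since 0.2812 < R, time spent handling forb seeds is better spent searching.

No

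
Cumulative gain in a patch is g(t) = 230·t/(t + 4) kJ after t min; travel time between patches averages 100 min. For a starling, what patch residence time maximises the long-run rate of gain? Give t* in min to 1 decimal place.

Optimal t* satisfies g'(t*) = g(t*)/(T + t*).
g'(t) = 230·4/(t + 4)². Setting 230·4/(t+4)² = 230t/[(t+4)(100+t)] gives 4(100+t) = t(t+4), so t² = 4×100 = 400.
t* = √400 = 20 min.

20.0 min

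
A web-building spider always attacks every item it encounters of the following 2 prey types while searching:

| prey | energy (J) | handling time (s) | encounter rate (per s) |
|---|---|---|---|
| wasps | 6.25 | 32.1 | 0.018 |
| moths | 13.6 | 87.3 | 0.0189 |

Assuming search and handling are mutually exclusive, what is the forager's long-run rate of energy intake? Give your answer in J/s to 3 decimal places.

0.114 J/s

Energy encountered per unit search time: 0.018×6.25 + 0.0189×13.6 = 0.3695 J/s.
Handling time per unit search time: 0.018×32.1 + 0.0189×87.3 = 2.228.
Rate = 0.3695/(1 + 2.228) = 0.1145 J/s.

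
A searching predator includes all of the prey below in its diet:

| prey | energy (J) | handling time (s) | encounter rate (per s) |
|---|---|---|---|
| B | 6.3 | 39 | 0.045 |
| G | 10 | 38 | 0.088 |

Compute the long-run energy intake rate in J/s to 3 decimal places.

R = Σλ_iE_i / (1 + Σλ_ih_i)
Numerator: 0.045×6.3 + 0.088×10 = 1.163
Denominator: 1 + 0.045×39 + 0.088×38 = 6.099
R = 1.163/6.099 = 0.1908 J/s

0.191 J/s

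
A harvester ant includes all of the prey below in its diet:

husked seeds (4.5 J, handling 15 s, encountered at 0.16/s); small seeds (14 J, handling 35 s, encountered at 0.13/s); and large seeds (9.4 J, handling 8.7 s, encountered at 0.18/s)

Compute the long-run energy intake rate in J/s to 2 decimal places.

R = Σλ_iE_i / (1 + Σλ_ih_i)
Numerator: 0.16×4.5 + 0.13×14 + 0.18×9.4 = 4.232
Denominator: 1 + 0.16×15 + 0.13×35 + 0.18×8.7 = 9.516
R = 4.232/9.516 = 0.4447 J/s

0.44 J/s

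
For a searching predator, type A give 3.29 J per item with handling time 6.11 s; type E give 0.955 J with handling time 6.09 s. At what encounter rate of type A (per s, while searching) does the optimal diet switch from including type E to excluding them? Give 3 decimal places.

At the threshold, the rate on type A alone equals the profitability of type E: λ·3.29/(1 + λ·6.11) = 0.955/6.09 = 0.1568.
Rearranging, λ(3.29 − 0.1568×6.11) = 0.1568, so λ = 0.1568/2.332 = 0.06725 per s.

0.067 per s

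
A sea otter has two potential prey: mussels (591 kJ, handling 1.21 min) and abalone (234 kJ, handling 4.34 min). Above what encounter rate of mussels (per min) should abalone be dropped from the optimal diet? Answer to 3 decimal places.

The zero-one rule: include abalone iff E₂/h₂ > λE₁/(1+λh₁). Equality gives the switch point.
λE₁h₂ = E₂ + λE₂h₁ ⇒ λ = E₂/(E₁h₂ − E₂h₁) = 234/(2565 − 283.1) = 0.1026 per min.

0.103 per min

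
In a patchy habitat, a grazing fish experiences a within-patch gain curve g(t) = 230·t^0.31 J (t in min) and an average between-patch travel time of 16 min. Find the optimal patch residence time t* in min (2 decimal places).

7.19 min

Maximise g(t)/(T+t): set derivative to zero → g'(t)(T+t) = g(t).
g'(t) = 0.31·230·t^-0.69. Setting 0.31·230·t^-0.69 = 230·t^0.31/(16+t) gives 0.31(16+t) = t, so 0.69·t = 0.31×16.
t* = 0.31×16/0.69 = 7.188 min.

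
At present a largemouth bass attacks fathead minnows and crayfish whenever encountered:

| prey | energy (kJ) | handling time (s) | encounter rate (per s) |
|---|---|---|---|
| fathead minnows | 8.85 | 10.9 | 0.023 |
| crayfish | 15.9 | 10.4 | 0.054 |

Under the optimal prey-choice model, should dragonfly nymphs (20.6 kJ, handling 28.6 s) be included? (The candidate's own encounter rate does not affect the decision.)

Yes

Current rate: (0.023×8.85 + 0.054×15.9)/(1 + 0.023×10.9 + 0.054×10.4) = 0.5861 kJ/s.
Profitability of dragonfly nymphs: 20.6/28.6 = 0.7203 kJ/s.
0.7203 > 0.5861, so adding dragonfly nymphs raises the average — include it.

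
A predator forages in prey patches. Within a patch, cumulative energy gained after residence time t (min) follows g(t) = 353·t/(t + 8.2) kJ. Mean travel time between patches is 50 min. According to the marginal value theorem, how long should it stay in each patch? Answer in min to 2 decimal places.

By the marginal value theorem, leave when the instantaneous gain rate g'(t) equals the habitat-wide average g(t)/(T + t).
g'(t) = 353·8.2/(t + 8.2)². Setting 353·8.2/(t+8.2)² = 353t/[(t+8.2)(50+t)] gives 8.2(50+t) = t(t+8.2), so t² = 8.2×50 = 410.
t* = √410 = 20.25 min.

20.25 min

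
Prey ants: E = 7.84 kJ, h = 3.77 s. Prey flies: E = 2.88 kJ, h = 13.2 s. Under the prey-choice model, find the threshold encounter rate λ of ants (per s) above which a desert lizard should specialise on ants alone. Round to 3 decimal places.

Drop flies once their profitability E₂/h₂ falls below the rate achievable on ants alone: E₂/h₂ = λE₁/(1 + λh₁).
Solve for λ: λE₁h₂ = E₂(1 + λh₁) → λ(E₁h₂ − E₂h₁) = E₂ → λ = E₂/(E₁h₂ − E₂h₁).
λ = 2.88/(7.84×13.2 − 2.88×3.77) = 2.88/92.63 = 0.03109 per s.

0.031 per s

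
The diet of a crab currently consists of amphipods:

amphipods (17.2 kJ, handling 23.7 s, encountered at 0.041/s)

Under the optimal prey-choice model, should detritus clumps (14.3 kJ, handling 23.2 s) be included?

Current rate: (0.041×17.2)/(1 + 0.041×23.7) = 0.3577 kJ/s.
detritus clumps: E/h = 14.3/23.2 = 0.6164 kJ/s.
Since 0.6164 > R, including detritus clumps increases the long-run rate.

Yes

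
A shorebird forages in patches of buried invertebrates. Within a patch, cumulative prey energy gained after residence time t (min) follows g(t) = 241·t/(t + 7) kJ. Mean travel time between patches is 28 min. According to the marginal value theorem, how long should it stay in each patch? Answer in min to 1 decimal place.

14.0 min

By the marginal value theorem, leave when the instantaneous gain rate g'(t) equals the habitat-wide average g(t)/(T + t).
g'(t) = 241·7/(t + 7)². Setting 241·7/(t+7)² = 241t/[(t+7)(28+t)] gives 7(28+t) = t(t+7), so t² = 7×28 = 196.
t* = √196 = 14 min.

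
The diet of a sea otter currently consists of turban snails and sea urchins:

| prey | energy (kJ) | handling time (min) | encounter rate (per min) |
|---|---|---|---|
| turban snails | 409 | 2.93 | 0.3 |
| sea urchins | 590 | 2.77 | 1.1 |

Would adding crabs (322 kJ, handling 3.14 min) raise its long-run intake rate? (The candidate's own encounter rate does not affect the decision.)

No

Current rate: (0.3×409 + 1.1×590)/(1 + 0.3×2.93 + 1.1×2.77) = 156.7 kJ/min.
crabs: E/h = 322/3.14 = 102.5 kJ/min.
102.5 < 156.7, so adding crabs would lower the average — exclude it.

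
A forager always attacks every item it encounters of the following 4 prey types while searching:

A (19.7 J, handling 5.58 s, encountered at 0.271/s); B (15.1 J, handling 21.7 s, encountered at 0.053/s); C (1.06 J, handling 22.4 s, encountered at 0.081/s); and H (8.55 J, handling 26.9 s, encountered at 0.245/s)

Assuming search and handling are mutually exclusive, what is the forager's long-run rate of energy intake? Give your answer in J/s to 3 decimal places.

Energy encountered per unit search time: 0.271×19.7 + 0.053×15.1 + 0.081×1.06 + 0.245×8.55 = 8.32 J/s.
Handling time per unit search time: 0.271×5.58 + 0.053×21.7 + 0.081×22.4 + 0.245×26.9 = 11.07.
Rate = 8.32/(1 + 11.07) = 0.6894 J/s.

0.689 J/s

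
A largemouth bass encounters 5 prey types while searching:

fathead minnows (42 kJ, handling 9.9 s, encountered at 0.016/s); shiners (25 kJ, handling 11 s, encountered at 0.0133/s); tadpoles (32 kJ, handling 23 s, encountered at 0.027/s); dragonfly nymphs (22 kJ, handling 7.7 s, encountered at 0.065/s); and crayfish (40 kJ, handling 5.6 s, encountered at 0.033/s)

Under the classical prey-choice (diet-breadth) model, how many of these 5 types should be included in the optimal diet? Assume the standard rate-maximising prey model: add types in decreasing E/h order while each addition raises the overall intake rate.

4

Profitabilities (E/h, kJ/s): crayfish 7.14, fathead minnows 4.24, dragonfly nymphs 2.86, shiners 2.27, tadpoles 1.39. Add prey in this order while the next type's profitability exceeds the intake rate on those already taken.
Rate on top 1: 1.114. fathead minnows: 4.24 > 1.114 → include.
Rate on top 2: 1.483. dragonfly nymphs: 2.86 > 1.483 → include.
Rate on top 3: 1.856. shiners: 2.27 > 1.856 → include.
Rate on top 4: 1.887. tadpoles: 1.39 < 1.887 → exclude; stop.
Optimal diet: crayfish, fathead minnows, dragonfly nymphs, shiners — 4 of 5 types.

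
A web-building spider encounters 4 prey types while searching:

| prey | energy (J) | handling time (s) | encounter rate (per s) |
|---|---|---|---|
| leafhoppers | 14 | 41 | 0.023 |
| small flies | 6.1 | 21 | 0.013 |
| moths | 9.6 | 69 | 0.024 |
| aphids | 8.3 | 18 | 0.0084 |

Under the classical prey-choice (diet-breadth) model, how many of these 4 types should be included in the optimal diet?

Rank by E/h (J/s): aphids 0.461, leafhoppers 0.341, small flies 0.29, moths 0.139. Include each in turn until the next type's E/h falls below the running intake rate.
Rate on top 1: 0.06056. leafhoppers: 0.341 > 0.06056 → include.
Rate on top 2: 0.187. small flies: 0.29 > 0.187 → include.
Rate on top 3: 0.199. moths: 0.139 < 0.199 → exclude; stop.
Optimal diet: aphids, leafhoppers, small flies — 3 of 4 types.

3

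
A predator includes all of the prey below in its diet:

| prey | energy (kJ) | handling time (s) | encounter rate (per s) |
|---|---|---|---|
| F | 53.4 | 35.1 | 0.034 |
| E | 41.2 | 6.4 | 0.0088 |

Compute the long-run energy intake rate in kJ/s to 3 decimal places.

0.968 kJ/s

R = Σλ_iE_i / (1 + Σλ_ih_i)
Numerator: 0.034×53.4 + 0.0088×41.2 = 2.178
Denominator: 1 + 0.034×35.1 + 0.0088×6.4 = 2.25
R = 2.178/2.25 = 0.9682 kJ/s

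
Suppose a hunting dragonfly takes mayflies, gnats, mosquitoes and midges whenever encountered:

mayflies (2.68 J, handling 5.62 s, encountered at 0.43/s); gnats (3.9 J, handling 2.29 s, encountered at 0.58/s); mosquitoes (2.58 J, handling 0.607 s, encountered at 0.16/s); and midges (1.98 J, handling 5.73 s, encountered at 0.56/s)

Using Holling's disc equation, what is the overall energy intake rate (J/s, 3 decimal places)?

R = Σλ_iE_i / (1 + Σλ_ih_i)
Numerator: 0.43×2.68 + 0.58×3.9 + 0.16×2.58 + 0.56×1.98 = 4.936
Denominator: 1 + 0.43×5.62 + 0.58×2.29 + 0.16×0.607 + 0.56×5.73 = 8.051
R = 4.936/8.051 = 0.6131 J/s

0.613 J/s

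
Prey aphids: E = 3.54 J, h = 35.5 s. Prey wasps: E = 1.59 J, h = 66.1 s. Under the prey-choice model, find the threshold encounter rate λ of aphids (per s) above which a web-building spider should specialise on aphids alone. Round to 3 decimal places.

At the threshold, the rate on aphids alone equals the profitability of wasps: λ·3.54/(1 + λ·35.5) = 1.59/66.1 = 0.02405.
Rearranging, λ(3.54 − 0.02405×35.5) = 0.02405, so λ = 0.02405/2.686 = 0.008955 per s.

0.009 per s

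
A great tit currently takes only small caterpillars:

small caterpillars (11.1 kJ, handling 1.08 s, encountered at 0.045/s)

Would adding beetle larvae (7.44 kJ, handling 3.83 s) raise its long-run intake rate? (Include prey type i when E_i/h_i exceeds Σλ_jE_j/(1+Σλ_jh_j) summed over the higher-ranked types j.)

Yes

Current rate: (0.045×11.1)/(1 + 0.045×1.08) = 0.4763 kJ/s.
Profitability of beetle larvae: 7.44/3.83 = 1.943 kJ/s.
1.943 > 0.4763, so adding beetle larvae raises the average — include it.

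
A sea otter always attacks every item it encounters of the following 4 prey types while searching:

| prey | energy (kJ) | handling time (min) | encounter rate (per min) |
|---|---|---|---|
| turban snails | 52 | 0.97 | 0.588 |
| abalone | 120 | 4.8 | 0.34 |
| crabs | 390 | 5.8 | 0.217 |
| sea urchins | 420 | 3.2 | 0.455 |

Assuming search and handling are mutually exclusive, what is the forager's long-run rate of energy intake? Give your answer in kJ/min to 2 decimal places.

R = Σλ_iE_i / (1 + Σλ_ih_i)
Numerator: 0.588×52 + 0.34×120 + 0.217×390 + 0.455×420 = 347.1
Denominator: 1 + 0.588×0.97 + 0.34×4.8 + 0.217×5.8 + 0.455×3.2 = 5.917
R = 347.1/5.917 = 58.66 kJ/min

58.66 kJ/min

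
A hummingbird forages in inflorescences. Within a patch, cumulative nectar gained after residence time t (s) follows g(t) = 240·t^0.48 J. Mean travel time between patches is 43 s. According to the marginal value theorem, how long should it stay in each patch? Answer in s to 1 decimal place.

39.7 s

Maximise g(t)/(T+t): set derivative to zero → g'(t)(T+t) = g(t).
g'(t) = 0.48·240·t^-0.52. Setting 0.48·240·t^-0.52 = 240·t^0.48/(43+t) gives 0.48(43+t) = t, so 0.52·t = 0.48×43.
t* = 0.48×43/0.52 = 39.69 s.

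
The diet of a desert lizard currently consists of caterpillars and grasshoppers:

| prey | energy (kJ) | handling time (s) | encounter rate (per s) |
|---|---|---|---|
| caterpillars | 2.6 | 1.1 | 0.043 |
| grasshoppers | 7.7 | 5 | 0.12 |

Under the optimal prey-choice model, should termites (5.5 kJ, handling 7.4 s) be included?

Yes

On caterpillars and grasshoppers alone, R = ΣλE/(1+Σλh) = 1.036/1.647 = 0.6288 kJ/s.
Profitability of termites: 5.5/7.4 = 0.7432 kJ/s.
0.7432 > 0.6288, so adding termites raises the average — include it.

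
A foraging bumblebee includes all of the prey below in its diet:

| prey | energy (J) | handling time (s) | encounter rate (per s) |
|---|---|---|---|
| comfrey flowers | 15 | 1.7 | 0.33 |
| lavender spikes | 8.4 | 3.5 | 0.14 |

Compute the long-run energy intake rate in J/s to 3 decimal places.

2.987 J/s

Energy encountered per unit search time: 0.33×15 + 0.14×8.4 = 6.126 J/s.
Handling time per unit search time: 0.33×1.7 + 0.14×3.5 = 1.051.
Rate = 6.126/(1 + 1.051) = 2.987 J/s.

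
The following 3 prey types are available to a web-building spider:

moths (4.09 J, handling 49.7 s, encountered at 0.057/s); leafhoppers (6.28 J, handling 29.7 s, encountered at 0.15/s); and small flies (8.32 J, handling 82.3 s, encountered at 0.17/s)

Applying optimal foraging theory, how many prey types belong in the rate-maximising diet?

1

Profitabilities (E/h, J/s): leafhoppers 0.211, small flies 0.101, moths 0.0823. Add prey in this order while the next type's profitability exceeds the intake rate on those already taken.
Rate on top 1: 0.1727. small flies: 0.101 < 0.1727 → exclude; stop.
Optimal diet: leafhoppers — 1 of 3 types.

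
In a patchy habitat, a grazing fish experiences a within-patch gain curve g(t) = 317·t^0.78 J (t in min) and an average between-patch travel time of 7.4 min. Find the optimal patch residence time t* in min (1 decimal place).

26.2 min

Optimal t* satisfies g'(t*) = g(t*)/(T + t*).
g'(t) = 0.78·317·t^-0.22. Setting 0.78·317·t^-0.22 = 317·t^0.78/(7.4+t) gives 0.78(7.4+t) = t, so 0.22·t = 0.78×7.4.
t* = 0.78×7.4/0.22 = 26.24 min.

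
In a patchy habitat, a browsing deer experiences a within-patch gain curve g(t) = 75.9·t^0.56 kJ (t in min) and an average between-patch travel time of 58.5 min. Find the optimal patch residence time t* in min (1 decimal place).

74.5 min

Optimal t* satisfies g'(t*) = g(t*)/(T + t*).
g'(t) = 0.56·75.9·t^-0.44. Setting 0.56·75.9·t^-0.44 = 75.9·t^0.56/(58.5+t) gives 0.56(58.5+t) = t, so 0.44·t = 0.56×58.5.
t* = 0.56×58.5/0.44 = 74.45 min.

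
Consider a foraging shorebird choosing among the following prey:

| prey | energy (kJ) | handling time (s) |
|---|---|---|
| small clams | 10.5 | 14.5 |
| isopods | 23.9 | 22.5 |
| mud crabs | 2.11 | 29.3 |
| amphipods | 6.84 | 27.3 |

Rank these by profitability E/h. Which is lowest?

mud crabs

Profitability E/h (kJ/s): small clams = 10.5/14.5 = 0.724, isopods = 23.9/22.5 = 1.06, mud crabs = 2.11/29.3 = 0.072, amphipods = 6.84/27.3 = 0.251.
Ranked: isopods > small clams > amphipods > mud crabs.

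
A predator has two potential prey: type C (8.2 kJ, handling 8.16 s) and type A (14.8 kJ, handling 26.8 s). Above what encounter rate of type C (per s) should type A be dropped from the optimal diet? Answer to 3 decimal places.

At the threshold, the rate on type C alone equals the profitability of type A: λ·8.2/(1 + λ·8.16) = 14.8/26.8 = 0.5522.
Rearranging, λ(8.2 − 0.5522×8.16) = 0.5522, so λ = 0.5522/3.694 = 0.1495 per s.

0.150 per s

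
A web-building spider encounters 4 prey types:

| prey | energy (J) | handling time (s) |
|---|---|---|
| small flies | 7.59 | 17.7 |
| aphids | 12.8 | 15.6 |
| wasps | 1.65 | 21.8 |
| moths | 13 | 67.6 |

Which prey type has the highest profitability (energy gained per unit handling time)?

aphids

Profitability E/h (J/s): small flies = 7.59/17.7 = 0.429, aphids = 12.8/15.6 = 0.821, wasps = 1.65/21.8 = 0.0757, moths = 13/67.6 = 0.192.
Ranked: aphids > small flies > moths > wasps.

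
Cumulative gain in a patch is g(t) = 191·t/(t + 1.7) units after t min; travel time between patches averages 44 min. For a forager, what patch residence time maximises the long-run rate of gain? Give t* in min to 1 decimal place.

Maximise g(t)/(T+t): set derivative to zero → g'(t)(T+t) = g(t).
g'(t) = 191·1.7/(t + 1.7)². Setting 191·1.7/(t+1.7)² = 191t/[(t+1.7)(44+t)] gives 1.7(44+t) = t(t+1.7), so t² = 1.7×44 = 74.8.
t* = √74.8 = 8.649 min.

8.6 min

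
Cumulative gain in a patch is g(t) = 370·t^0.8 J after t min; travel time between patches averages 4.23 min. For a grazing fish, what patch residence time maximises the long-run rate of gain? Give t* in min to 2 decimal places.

By the marginal value theorem, leave when the instantaneous gain rate g'(t) equals the habitat-wide average g(t)/(T + t).
g'(t) = 0.8·370·t^-0.2. Setting 0.8·370·t^-0.2 = 370·t^0.8/(4.23+t) gives 0.8(4.23+t) = t, so 0.20·t = 0.8×4.23.
t* = 0.8×4.23/0.20 = 16.92 min.

16.92 min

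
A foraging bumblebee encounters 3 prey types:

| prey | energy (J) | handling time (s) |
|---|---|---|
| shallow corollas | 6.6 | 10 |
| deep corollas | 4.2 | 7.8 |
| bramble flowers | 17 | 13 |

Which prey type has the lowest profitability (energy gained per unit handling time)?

Profitability E/h (J/s): shallow corollas = 6.6/10 = 0.66, deep corollas = 4.2/7.8 = 0.538, bramble flowers = 17/13 = 1.31.
Ranked: bramble flowers > shallow corollas > deep corollas.

deep corollas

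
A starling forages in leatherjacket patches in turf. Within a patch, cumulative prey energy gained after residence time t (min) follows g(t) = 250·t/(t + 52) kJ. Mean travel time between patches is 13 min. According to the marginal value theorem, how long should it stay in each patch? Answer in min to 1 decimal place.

Maximise g(t)/(T+t): set derivative to zero → g'(t)(T+t) = g(t).
g'(t) = 250·52/(t + 52)². Setting 250·52/(t+52)² = 250t/[(t+52)(13+t)] gives 52(13+t) = t(t+52), so t² = 52×13 = 676.
t* = √676 = 26 min.

26.0 min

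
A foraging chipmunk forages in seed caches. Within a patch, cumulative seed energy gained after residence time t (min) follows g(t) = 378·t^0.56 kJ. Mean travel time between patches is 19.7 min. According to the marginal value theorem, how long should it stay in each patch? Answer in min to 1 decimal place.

Maximise g(t)/(T+t): set derivative to zero → g'(t)(T+t) = g(t).
g'(t) = 0.56·378·t^-0.44. Setting 0.56·378·t^-0.44 = 378·t^0.56/(19.7+t) gives 0.56(19.7+t) = t, so 0.44·t = 0.56×19.7.
t* = 0.56×19.7/0.44 = 25.07 min.

25.1 min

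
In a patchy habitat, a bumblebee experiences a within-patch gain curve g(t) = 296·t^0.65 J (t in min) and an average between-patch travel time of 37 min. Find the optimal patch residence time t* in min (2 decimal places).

68.71 min

By the marginal value theorem, leave when the instantaneous gain rate g'(t) equals the habitat-wide average g(t)/(T + t).
g'(t) = 0.65·296·t^-0.35. Setting 0.65·296·t^-0.35 = 296·t^0.65/(37+t) gives 0.65(37+t) = t, so 0.35·t = 0.65×37.
t* = 0.65×37/0.35 = 68.71 min.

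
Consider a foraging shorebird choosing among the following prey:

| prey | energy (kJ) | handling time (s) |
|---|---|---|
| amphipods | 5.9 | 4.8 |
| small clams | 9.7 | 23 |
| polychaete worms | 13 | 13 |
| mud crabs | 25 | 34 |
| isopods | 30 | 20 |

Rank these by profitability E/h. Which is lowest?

small clams

Profitability E/h (kJ/s): amphipods = 5.9/4.8 = 1.23, small clams = 9.7/23 = 0.422, polychaete worms = 13/13 = 1, mud crabs = 25/34 = 0.735, isopods = 30/20 = 1.5.
Ranked: isopods > amphipods > polychaete worms > mud crabs > small clams.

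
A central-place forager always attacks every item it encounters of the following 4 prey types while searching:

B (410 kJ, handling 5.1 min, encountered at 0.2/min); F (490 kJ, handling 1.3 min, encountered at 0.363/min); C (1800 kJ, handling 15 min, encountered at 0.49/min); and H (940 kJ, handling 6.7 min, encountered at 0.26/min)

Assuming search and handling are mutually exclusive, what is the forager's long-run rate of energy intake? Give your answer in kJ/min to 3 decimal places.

119.672 kJ/min

R = (0.2×410 + 0.363×490 + 0.49×1800 + 0.26×940) / (1 + 0.2×5.1 + 0.363×1.3 + 0.49×15 + 0.26×6.7) = 1386/11.58 = 119.7 kJ/min.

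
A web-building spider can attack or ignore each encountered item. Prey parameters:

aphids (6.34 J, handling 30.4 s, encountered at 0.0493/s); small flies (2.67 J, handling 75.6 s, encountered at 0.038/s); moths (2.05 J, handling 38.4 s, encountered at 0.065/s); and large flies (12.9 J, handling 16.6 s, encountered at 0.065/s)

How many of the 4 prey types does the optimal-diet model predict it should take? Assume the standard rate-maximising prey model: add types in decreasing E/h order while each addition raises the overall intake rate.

E/h in descending order: large flies 0.777, aphids 0.209, moths 0.0534, small flies 0.0353 J/s. The optimal diet is the largest prefix of this list for which every included type satisfies E_i/h_i > R on the types above it.
Rate on top 1: 0.4033. aphids: 0.209 < 0.4033 → exclude; stop.
Optimal diet: large flies — 1 of 4 types.

1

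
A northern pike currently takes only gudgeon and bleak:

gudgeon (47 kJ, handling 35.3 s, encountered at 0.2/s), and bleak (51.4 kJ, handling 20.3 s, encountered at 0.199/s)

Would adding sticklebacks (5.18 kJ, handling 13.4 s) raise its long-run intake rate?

Current rate: (0.2×47 + 0.199×51.4)/(1 + 0.2×35.3 + 0.199×20.3) = 1.622 kJ/s.
Profitability of sticklebacks: 5.18/13.4 = 0.3866 kJ/s.
Since 0.3866 < R, time spent handling sticklebacks is better spent searching.

No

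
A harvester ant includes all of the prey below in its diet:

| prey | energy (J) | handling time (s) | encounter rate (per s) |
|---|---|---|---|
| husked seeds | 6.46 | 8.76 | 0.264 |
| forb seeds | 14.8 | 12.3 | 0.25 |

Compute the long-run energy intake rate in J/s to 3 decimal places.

R = (0.264×6.46 + 0.25×14.8) / (1 + 0.264×8.76 + 0.25×12.3) = 5.405/6.388 = 0.8462 J/s.

0.846 J/s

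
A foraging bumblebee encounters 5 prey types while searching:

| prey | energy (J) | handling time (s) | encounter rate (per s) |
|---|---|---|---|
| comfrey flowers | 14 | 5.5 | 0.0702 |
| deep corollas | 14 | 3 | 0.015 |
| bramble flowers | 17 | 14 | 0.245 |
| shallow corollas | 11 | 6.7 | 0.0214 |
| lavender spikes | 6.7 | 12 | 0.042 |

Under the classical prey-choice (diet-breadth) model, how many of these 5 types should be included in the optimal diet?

Rank by E/h (J/s): deep corollas 4.67, comfrey flowers 2.55, shallow corollas 1.64, bramble flowers 1.21, lavender spikes 0.558. Include each in turn until the next type's E/h falls below the running intake rate.
Rate on top 1: 0.201. comfrey flowers: 2.55 > 0.201 → include.
Rate on top 2: 0.8335. shallow corollas: 1.64 > 0.8335 → include.
Rate on top 3: 0.9071. bramble flowers: 1.21 > 0.9071 → include.
Rate on top 4: 1.118. lavender spikes: 0.558 < 1.118 → exclude; stop.
Optimal diet: deep corollas, comfrey flowers, shallow corollas, bramble flowers — 4 of 5 types.

4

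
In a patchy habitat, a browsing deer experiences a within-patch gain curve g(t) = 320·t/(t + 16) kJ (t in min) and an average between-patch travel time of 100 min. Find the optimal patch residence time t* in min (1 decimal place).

Maximise g(t)/(T+t): set derivative to zero → g'(t)(T+t) = g(t).
g'(t) = 320·16/(t + 16)². Setting 320·16/(t+16)² = 320t/[(t+16)(100+t)] gives 16(100+t) = t(t+16), so t² = 16×100 = 1600.
t* = √1600 = 40 min.

40.0 min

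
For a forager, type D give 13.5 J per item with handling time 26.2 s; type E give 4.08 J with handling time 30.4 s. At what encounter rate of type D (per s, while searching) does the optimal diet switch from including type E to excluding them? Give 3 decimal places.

0.013 per s

At the threshold, the rate on type D alone equals the profitability of type E: λ·13.5/(1 + λ·26.2) = 4.08/30.4 = 0.1342.
Rearranging, λ(13.5 − 0.1342×26.2) = 0.1342, so λ = 0.1342/9.984 = 0.01344 per s.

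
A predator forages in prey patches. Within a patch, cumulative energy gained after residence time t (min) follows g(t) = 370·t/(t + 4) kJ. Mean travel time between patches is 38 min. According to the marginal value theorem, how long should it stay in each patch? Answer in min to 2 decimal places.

Maximise g(t)/(T+t): set derivative to zero → g'(t)(T+t) = g(t).
g'(t) = 370·4/(t + 4)². Setting 370·4/(t+4)² = 370t/[(t+4)(38+t)] gives 4(38+t) = t(t+4), so t² = 4×38 = 152.
t* = √152 = 12.33 min.

12.33 min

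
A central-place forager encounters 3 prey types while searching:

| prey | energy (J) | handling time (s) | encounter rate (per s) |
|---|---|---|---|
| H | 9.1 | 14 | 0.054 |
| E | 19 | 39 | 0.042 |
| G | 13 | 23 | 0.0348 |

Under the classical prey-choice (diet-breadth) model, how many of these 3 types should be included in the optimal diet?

3

Rank by E/h (J/s): H 0.65, G 0.565, E 0.487. Include each in turn until the next type's E/h falls below the running intake rate.
Rate on top 1: 0.2798. G: 0.565 > 0.2798 → include.
Rate on top 2: 0.3692. E: 0.487 > 0.3692 → include.
Optimal diet: H, G, E — 3 of 3 types.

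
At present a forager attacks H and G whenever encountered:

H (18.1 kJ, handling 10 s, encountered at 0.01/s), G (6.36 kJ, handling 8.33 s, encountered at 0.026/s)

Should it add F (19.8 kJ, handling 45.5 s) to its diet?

Yes

Current rate: (0.01×18.1 + 0.026×6.36)/(1 + 0.01×10 + 0.026×8.33) = 0.2631 kJ/s.
F: E/h = 19.8/45.5 = 0.4352 kJ/s.
0.4352 > 0.2631, so adding F raises the average — include it.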